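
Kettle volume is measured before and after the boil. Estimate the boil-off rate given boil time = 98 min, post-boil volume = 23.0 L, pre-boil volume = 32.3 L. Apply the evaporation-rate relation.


rate = (V_pre − V_post) / (t_min/60)
rate = (32.3 − 23.0) / (98/60)

5.6939 L/hr


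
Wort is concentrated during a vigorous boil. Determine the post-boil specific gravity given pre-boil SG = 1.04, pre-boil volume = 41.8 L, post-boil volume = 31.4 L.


SG_post = 1 + (SG_pre − 1)·V_pre/V_post
pts_pre = (1.04 − 1)·1000 = 40.0000
pts_post = 40.0000·41.8/31.4 = 53.2484
SG_post = 1 + 53.2484/1000

1.0532


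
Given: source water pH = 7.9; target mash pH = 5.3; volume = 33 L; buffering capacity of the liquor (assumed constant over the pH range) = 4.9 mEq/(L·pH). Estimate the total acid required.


acid = buffering capacity · (pH_source − pH_target) · V
acid = 4.9 · (7.9 − 5.3) · 33

420.4200 mEq


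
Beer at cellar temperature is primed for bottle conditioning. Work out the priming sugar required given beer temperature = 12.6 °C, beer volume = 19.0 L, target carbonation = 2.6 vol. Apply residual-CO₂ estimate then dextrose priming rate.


residual = 14.695·(0.01821 + 0.09011·e^(−0.04·T));  sugar = (target − residual)·4.0·V
residual = 14.695·(0.01821 + 0.09011·e^(−0.04·12.6)) = 1.0675
sugar = (2.6 − 1.0675)·4.0·19.0

116.4672 g


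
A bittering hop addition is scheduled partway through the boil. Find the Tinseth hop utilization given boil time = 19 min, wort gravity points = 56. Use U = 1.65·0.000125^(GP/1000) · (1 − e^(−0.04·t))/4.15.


bigness = 1.65·0.000125^(56/1000) = 0.9975
boil_factor = (1 − e^(−0.04·19))/4.15 = 0.1283
U = 0.9975 · 0.1283

0.1280


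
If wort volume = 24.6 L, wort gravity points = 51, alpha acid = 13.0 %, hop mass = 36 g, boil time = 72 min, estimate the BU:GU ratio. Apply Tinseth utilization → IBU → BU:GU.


U = 1.65·0.000125^(GP/1000)·(1−e^(−0.04t))/4.15;  IBU = (α/100)·m·U·1000/V;  BU:GU = IBU/GP
U = 1.65·0.000125^(51/1000)·(1−e^(−0.04·72))/4.15 = 0.2373
IBU = (13.0/100)·36·0.2373·1000/24.6 = 45.1439
BU:GU = 45.1439/51

0.8852


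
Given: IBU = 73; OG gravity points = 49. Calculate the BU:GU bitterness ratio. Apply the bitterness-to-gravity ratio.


BU:GU = IBU / OG_points
BU:GU = 73 / 49

1.4898


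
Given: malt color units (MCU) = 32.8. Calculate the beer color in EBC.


SRM = 1.4922·MCU^0.6859;  EBC = SRM·1.97
SRM = 1.4922·32.8^0.6859 = 16.3518
EBC = 16.3518·1.97

32.2130 EBC


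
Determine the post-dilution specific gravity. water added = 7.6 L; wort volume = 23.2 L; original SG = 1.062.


SG_new = 1 + (SG_old − 1)·V_old/(V_old + V_water)
pts = (1.062 − 1)·1000·23.2/(23.2 + 7.6) = 46.7013
SG_new = 1 + 46.7013/1000

1.0467


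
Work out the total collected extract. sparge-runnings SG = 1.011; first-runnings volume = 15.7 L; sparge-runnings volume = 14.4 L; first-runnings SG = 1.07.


total = Σ (SG_i − 1)·1000·V_i
first = (1.07 − 1)·1000·15.7 = 1099.0000
sparge = (1.011 − 1)·1000·14.4 = 158.4000
total = 1099.0000 + 158.4000

1257.4000 gravity·L


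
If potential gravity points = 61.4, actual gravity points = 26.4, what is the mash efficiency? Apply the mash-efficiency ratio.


efficiency = actual / potential × 100
efficiency = 26.4 / 61.4 × 100

42.9967 %


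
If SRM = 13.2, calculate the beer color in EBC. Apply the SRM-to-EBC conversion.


EBC = SRM · 1.97
EBC = 13.2 · 1.97

26.0040 EBC


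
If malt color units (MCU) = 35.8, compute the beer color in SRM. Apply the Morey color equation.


SRM = 1.4922 · MCU^0.6859
SRM = 1.4922 · 35.8^0.6859

17.3634 SRM


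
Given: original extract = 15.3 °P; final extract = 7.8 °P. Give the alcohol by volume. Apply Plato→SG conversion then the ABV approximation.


SG = 259/(259 − P);  ABV = (OG − FG)·131.25
OG = 259/(259 − 15.3) = 1.0628
FG = 259/(259 − 7.8) = 1.0311
ABV = (1.0628 − 1.0311)·131.25

4.1647 % ABV


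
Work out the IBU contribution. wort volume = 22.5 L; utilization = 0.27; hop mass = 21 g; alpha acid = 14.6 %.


IBU = (α/100)·mass·U·1000 / V
IBU = (14.6/100)·21·0.27·1000 / 22.5

36.7920 IBU


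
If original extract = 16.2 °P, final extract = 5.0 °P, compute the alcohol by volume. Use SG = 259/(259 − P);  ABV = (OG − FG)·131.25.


OG = 259/(259 − 16.2) = 1.0667
FG = 259/(259 − 5.0) = 1.0197
ABV = (1.0667 − 1.0197)·131.25

6.1735 % ABV


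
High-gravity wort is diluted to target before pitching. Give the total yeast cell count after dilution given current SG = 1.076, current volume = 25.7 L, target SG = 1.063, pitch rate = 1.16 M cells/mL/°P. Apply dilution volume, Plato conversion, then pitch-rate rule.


V_w = V·((SG_c−1)/(SG_t−1)−1);  °P = 259 − 259/SG_t;  cells = rate·(V+V_w)·°P
V_w = 25.7·((1.076−1)/(1.063−1)−1) = 5.3032
V_final = 25.7 + 5.3032 = 31.0032
°P = 259 − 259/1.063 = 15.3500
cells = 1.16·31.0032·15.3500

552.0408 billion cells


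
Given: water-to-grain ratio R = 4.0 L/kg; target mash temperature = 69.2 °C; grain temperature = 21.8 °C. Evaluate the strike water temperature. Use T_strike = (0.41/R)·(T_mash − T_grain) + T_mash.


T_strike = (0.41/4.0)·(69.2 − 21.8) + 69.2

74.0585 °C


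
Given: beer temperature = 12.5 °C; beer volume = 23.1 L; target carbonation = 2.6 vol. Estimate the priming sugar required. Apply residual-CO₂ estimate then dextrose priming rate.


residual = 14.695·(0.01821 + 0.09011·e^(−0.04·T));  sugar = (target − residual)·4.0·V
residual = 14.695·(0.01821 + 0.09011·e^(−0.04·12.5)) = 1.0707
sugar = (2.6 − 1.0707)·4.0·23.1

141.3033 g


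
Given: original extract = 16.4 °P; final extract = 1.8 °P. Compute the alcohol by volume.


SG = 259/(259 − P);  ABV = (OG − FG)·131.25
OG = 259/(259 − 16.4) = 1.0676
FG = 259/(259 − 1.8) = 1.0070
ABV = (1.0676 − 1.0070)·131.25

7.9541 % ABV


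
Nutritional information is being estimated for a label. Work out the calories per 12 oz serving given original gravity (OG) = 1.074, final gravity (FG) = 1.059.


ABW = (OG−FG)·131.25·0.79/FG;  °P = 259 − 259/SG (for OG→OE and FG→AE);  RE = 0.1808·OE + 0.8192·AE;  Cal = (6.9·ABW + 4·(RE−0.1))·FG·3.55
ABW = (1.074 − 1.059)·131.25·0.79/1.059 = 1.4687
OE = 259 − 259/1.074 = 17.8454 °P
AE = 259 − 259/1.059 = 14.4297 °P
RE = 0.1808·17.8454 + 0.8192·14.4297 = 15.0472 °P
Cal = (6.9·1.4687 + 4·(15.0472−0.1))·1.059·3.55

262.8708 kcal


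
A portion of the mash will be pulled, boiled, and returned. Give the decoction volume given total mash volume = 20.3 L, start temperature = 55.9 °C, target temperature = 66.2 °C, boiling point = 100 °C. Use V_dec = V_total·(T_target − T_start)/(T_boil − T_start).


V_dec = 20.3·(66.2 − 55.9)/(100 − 55.9)

4.7413 L


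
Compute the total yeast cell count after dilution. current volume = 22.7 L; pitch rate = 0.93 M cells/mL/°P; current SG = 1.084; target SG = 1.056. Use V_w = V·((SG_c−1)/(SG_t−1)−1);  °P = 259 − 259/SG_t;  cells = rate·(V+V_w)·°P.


V_w = 22.7·((1.084−1)/(1.056−1)−1) = 11.3500
V_final = 22.7 + 11.3500 = 34.0500
°P = 259 − 259/1.056 = 13.7348
cells = 0.93·34.0500·13.7348

434.9346 billion cells


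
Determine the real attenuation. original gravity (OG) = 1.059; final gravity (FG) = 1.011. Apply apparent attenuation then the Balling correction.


AA = (OG−FG)/(OG−1)·100;  RA = AA·0.8192
AA = (1.059 − 1.011)/(1.059 − 1)·100 = 81.3559
RA = 81.3559·0.8192

66.6468 %


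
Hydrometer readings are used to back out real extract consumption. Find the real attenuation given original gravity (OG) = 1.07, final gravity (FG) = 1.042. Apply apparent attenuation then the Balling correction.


AA = (OG−FG)/(OG−1)·100;  RA = AA·0.8192
AA = (1.07 − 1.042)/(1.07 − 1)·100 = 40.0000
RA = 40.0000·0.8192

32.7680 %


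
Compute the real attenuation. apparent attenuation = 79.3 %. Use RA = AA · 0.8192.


RA = 79.3 · 0.8192

64.9626 %


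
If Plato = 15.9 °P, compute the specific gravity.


SG = 259/(259 − P)
SG = 259/(259 − 15.9)

1.0654


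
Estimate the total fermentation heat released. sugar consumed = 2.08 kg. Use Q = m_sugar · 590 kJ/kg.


Q = 2.08 · 590

1227.2000 kJ


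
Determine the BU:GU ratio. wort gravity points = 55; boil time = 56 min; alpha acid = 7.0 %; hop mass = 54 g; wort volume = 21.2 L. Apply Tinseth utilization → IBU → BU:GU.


U = 1.65·0.000125^(GP/1000)·(1−e^(−0.04t))/4.15;  IBU = (α/100)·m·U·1000/V;  BU:GU = IBU/GP
U = 1.65·0.000125^(55/1000)·(1−e^(−0.04·56))/4.15 = 0.2167
IBU = (7.0/100)·54·0.2167·1000/21.2 = 38.6400
BU:GU = 38.6400/55

0.7025


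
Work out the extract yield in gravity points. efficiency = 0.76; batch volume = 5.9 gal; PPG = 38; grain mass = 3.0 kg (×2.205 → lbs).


points = lbs × PPG × eff / vol
lbs = 3.0 × 2.205 = 6.6150
points = 6.6150 × 38 × 0.76 / 5.9

32.3799 points


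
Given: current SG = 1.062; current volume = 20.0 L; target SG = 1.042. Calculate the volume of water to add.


V_water = V·((SG_curr − 1)/(SG_target − 1) − 1)
V_water = 20.0·((1.062 − 1)/(1.042 − 1) − 1)

9.5238 L


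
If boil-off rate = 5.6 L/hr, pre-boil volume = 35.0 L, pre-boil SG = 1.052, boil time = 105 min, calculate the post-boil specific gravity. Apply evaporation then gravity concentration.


V_post = V_pre − rate·(t/60);  SG_post = 1 + (SG_pre−1)·V_pre/V_post
V_post = 35.0 − 5.6·(105/60) = 25.2000
SG_post = 1 + (1.052 − 1)·35.0/25.2000

1.0722


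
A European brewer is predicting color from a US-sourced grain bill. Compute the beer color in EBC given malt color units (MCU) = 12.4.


SRM = 1.4922·MCU^0.6859;  EBC = SRM·1.97
SRM = 1.4922·12.4^0.6859 = 8.3908
EBC = 8.3908·1.97

16.5299 EBC


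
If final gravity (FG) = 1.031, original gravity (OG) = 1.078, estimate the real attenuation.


AA = (OG−FG)/(OG−1)·100;  RA = AA·0.8192
AA = (1.078 − 1.031)/(1.078 − 1)·100 = 60.2564
RA = 60.2564·0.8192

49.3621 %


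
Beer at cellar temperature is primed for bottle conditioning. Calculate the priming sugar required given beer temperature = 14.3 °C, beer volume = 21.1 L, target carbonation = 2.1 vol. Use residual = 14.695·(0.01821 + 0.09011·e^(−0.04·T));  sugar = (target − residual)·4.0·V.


residual = 14.695·(0.01821 + 0.09011·e^(−0.04·14.3)) = 1.0149
sugar = (2.1 − 1.0149)·4.0·21.1

91.5783 g


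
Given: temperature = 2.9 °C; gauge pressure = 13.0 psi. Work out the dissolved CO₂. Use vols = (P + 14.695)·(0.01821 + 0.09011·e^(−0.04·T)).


vols = (13.0 + 14.695)·(0.01821 + 0.09011·e^(−0.04·2.9))

2.7266 volumes


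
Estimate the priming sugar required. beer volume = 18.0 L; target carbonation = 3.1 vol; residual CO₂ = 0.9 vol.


sugar = (target − residual)·4.0·V
sugar = (3.1 − 0.9)·4.0·18.0

158.4000 g


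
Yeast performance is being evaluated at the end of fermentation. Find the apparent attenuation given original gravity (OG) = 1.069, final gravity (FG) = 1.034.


AA = (OG − FG)/(OG − 1) · 100
AA = (1.069 − 1.034)/(1.069 − 1) · 100

50.7246 %


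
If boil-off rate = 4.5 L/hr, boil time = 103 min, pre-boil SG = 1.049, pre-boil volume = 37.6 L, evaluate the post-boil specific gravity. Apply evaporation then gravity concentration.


V_post = V_pre − rate·(t/60);  SG_post = 1 + (SG_pre−1)·V_pre/V_post
V_post = 37.6 − 4.5·(103/60) = 29.8750
SG_post = 1 + (1.049 − 1)·37.6/29.8750

1.0617


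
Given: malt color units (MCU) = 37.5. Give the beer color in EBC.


SRM = 1.4922·MCU^0.6859;  EBC = SRM·1.97
SRM = 1.4922·37.5^0.6859 = 17.9248
EBC = 17.9248·1.97

35.3119 EBC


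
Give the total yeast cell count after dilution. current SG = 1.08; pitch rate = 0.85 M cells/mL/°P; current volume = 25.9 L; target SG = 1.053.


V_w = V·((SG_c−1)/(SG_t−1)−1);  °P = 259 − 259/SG_t;  cells = rate·(V+V_w)·°P
V_w = 25.9·((1.08−1)/(1.053−1)−1) = 13.1943
V_final = 25.9 + 13.1943 = 39.0943
°P = 259 − 259/1.053 = 13.0361
cells = 0.85·39.0943·13.0361

433.1916 billion cells


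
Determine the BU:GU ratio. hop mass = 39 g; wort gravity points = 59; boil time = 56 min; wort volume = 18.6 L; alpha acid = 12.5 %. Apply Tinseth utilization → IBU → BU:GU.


U = 1.65·0.000125^(GP/1000)·(1−e^(−0.04t))/4.15;  IBU = (α/100)·m·U·1000/V;  BU:GU = IBU/GP
U = 1.65·0.000125^(59/1000)·(1−e^(−0.04·56))/4.15 = 0.2091
IBU = (12.5/100)·39·0.2091·1000/18.6 = 54.7936
BU:GU = 54.7936/59

0.9287


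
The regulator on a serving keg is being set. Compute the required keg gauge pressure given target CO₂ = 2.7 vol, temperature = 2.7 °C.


psi = vols/(0.01821 + 0.09011·e^(−0.04·T)) − 14.695
psi = 2.7/(0.01821 + 0.09011·e^(−0.04·2.7)) − 14.695

12.5515 psi


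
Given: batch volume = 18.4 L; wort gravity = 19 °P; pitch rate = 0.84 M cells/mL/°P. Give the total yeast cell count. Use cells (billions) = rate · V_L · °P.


cells = 0.84 · 18.4 · 19

293.6640 billion cells


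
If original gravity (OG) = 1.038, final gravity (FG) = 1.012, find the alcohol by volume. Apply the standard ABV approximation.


ABV = (OG − FG) · 131.25
ABV = (1.038 − 1.012) · 131.25

3.4125 % ABV


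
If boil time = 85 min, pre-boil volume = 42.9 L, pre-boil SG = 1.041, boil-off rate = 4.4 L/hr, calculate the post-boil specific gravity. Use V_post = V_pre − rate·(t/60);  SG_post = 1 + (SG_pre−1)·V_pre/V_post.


V_post = 42.9 − 4.4·(85/60) = 36.6667
SG_post = 1 + (1.041 − 1)·42.9/36.6667

1.0480


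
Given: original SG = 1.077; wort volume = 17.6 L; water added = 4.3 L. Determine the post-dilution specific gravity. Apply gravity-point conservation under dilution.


SG_new = 1 + (SG_old − 1)·V_old/(V_old + V_water)
pts = (1.077 − 1)·1000·17.6/(17.6 + 4.3) = 61.8813
SG_new = 1 + 61.8813/1000

1.0619


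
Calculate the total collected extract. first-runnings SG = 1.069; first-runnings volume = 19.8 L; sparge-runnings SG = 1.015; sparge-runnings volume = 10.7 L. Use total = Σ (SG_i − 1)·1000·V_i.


first = (1.069 − 1)·1000·19.8 = 1366.2000
sparge = (1.015 − 1)·1000·10.7 = 160.5000
total = 1366.2000 + 160.5000

1526.7000 gravity·L


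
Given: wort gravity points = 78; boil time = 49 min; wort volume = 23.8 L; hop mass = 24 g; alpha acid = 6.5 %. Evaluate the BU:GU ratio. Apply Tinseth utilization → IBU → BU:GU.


U = 1.65·0.000125^(GP/1000)·(1−e^(−0.04t))/4.15;  IBU = (α/100)·m·U·1000/V;  BU:GU = IBU/GP
U = 1.65·0.000125^(78/1000)·(1−e^(−0.04·49))/4.15 = 0.1695
IBU = (6.5/100)·24·0.1695·1000/23.8 = 11.1073
BU:GU = 11.1073/78

0.1424


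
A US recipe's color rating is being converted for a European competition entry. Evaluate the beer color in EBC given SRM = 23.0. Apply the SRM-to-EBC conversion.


EBC = SRM · 1.97
EBC = 23.0 · 1.97

45.3100 EBC


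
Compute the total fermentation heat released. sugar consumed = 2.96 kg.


Q = m_sugar · 590 kJ/kg
Q = 2.96 · 590

1746.4000 kJ


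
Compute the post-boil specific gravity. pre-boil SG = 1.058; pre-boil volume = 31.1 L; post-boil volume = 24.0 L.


SG_post = 1 + (SG_pre − 1)·V_pre/V_post
pts_pre = (1.058 − 1)·1000 = 58.0000
pts_post = 58.0000·31.1/24.0 = 75.1583
SG_post = 1 + 75.1583/1000

1.0752


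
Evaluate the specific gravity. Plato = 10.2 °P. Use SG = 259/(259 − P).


SG = 259/(259 − 10.2)

1.0410


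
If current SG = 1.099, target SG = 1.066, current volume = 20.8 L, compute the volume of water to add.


V_water = V·((SG_curr − 1)/(SG_target − 1) − 1)
V_water = 20.8·((1.099 − 1)/(1.066 − 1) − 1)

10.4000 L


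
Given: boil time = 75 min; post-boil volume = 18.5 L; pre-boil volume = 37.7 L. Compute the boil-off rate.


rate = (V_pre − V_post) / (t_min/60)
rate = (37.7 − 18.5) / (75/60)

15.3600 L/hr


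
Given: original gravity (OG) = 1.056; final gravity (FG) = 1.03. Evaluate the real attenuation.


AA = (OG−FG)/(OG−1)·100;  RA = AA·0.8192
AA = (1.056 − 1.03)/(1.056 − 1)·100 = 46.4286
RA = 46.4286·0.8192

38.0343 %


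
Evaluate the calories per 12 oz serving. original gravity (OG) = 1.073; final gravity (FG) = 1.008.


ABW = (OG−FG)·131.25·0.79/FG;  °P = 259 − 259/SG (for OG→OE and FG→AE);  RE = 0.1808·OE + 0.8192·AE;  Cal = (6.9·ABW + 4·(RE−0.1))·FG·3.55
ABW = (1.073 − 1.008)·131.25·0.79/1.008 = 6.6862
OE = 259 − 259/1.073 = 17.6207 °P
AE = 259 − 259/1.008 = 2.0556 °P
RE = 0.1808·17.6207 + 0.8192·2.0556 = 4.8697 °P
Cal = (6.9·6.6862 + 4·(4.8697−0.1))·1.008·3.55

233.3607 kcal


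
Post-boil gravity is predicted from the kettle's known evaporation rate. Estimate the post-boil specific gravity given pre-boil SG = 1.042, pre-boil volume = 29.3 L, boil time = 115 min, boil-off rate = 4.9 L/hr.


V_post = V_pre − rate·(t/60);  SG_post = 1 + (SG_pre−1)·V_pre/V_post
V_post = 29.3 − 4.9·(115/60) = 19.9083
SG_post = 1 + (1.042 − 1)·29.3/19.9083

1.0618


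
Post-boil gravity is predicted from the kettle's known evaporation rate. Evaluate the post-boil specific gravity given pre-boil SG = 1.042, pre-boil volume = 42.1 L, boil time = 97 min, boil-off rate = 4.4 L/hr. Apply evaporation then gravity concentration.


V_post = V_pre − rate·(t/60);  SG_post = 1 + (SG_pre−1)·V_pre/V_post
V_post = 42.1 − 4.4·(97/60) = 34.9867
SG_post = 1 + (1.042 − 1)·42.1/34.9867

1.0505


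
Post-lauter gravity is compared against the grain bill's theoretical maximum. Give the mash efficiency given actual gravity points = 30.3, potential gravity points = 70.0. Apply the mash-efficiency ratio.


efficiency = actual / potential × 100
efficiency = 30.3 / 70.0 × 100

43.2857 %


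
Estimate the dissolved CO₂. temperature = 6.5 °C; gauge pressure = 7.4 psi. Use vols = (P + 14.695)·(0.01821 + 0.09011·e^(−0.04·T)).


vols = (7.4 + 14.695)·(0.01821 + 0.09011·e^(−0.04·6.5))

1.9375 volumes


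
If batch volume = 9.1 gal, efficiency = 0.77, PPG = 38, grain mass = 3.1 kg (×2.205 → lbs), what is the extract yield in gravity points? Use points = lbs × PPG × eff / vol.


lbs = 3.1 × 2.205 = 6.8355
points = 6.8355 × 38 × 0.77 / 9.1

21.9788 points


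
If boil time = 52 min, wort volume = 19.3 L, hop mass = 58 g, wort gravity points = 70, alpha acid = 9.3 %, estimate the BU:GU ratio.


U = 1.65·0.000125^(GP/1000)·(1−e^(−0.04t))/4.15;  IBU = (α/100)·m·U·1000/V;  BU:GU = IBU/GP
U = 1.65·0.000125^(70/1000)·(1−e^(−0.04·52))/4.15 = 0.1855
IBU = (9.3/100)·58·0.1855·1000/19.3 = 51.8341
BU:GU = 51.8341/70

0.7405


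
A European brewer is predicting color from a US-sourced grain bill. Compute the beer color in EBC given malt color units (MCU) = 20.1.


SRM = 1.4922·MCU^0.6859;  EBC = SRM·1.97
SRM = 1.4922·20.1^0.6859 = 11.6866
EBC = 11.6866·1.97

23.0227 EBC


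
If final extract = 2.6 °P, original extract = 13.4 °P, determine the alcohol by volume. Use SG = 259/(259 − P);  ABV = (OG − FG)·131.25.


OG = 259/(259 − 13.4) = 1.0546
FG = 259/(259 − 2.6) = 1.0101
ABV = (1.0546 − 1.0101)·131.25

5.8301 % ABV


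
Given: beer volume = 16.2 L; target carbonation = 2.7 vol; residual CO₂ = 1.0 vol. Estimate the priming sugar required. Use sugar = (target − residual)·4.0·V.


sugar = (2.7 − 1.0)·4.0·16.2

110.1600 g


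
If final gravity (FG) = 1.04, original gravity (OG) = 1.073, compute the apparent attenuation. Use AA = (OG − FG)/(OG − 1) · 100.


AA = (1.073 − 1.04)/(1.073 − 1) · 100

45.2055 %


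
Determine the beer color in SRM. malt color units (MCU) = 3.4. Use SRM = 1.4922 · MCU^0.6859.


SRM = 1.4922 · 3.4^0.6859

3.4544 SRM


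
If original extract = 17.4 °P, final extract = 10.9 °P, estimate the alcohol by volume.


SG = 259/(259 − P);  ABV = (OG − FG)·131.25
OG = 259/(259 − 17.4) = 1.0720
FG = 259/(259 − 10.9) = 1.0439
ABV = (1.0720 − 1.0439)·131.25

3.6863 % ABV


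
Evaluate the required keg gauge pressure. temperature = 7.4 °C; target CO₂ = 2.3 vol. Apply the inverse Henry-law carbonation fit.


psi = vols/(0.01821 + 0.09011·e^(−0.04·T)) − 14.695
psi = 2.3/(0.01821 + 0.09011·e^(−0.04·7.4)) − 14.695

12.2900 psi


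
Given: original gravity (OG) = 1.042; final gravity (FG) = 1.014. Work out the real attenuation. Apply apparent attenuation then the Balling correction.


AA = (OG−FG)/(OG−1)·100;  RA = AA·0.8192
AA = (1.042 − 1.014)/(1.042 − 1)·100 = 66.6667
RA = 66.6667·0.8192

54.6133 %


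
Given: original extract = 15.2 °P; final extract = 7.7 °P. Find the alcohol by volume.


SG = 259/(259 − P);  ABV = (OG − FG)·131.25
OG = 259/(259 − 15.2) = 1.0623
FG = 259/(259 − 7.7) = 1.0306
ABV = (1.0623 − 1.0306)·131.25

4.1613 % ABV


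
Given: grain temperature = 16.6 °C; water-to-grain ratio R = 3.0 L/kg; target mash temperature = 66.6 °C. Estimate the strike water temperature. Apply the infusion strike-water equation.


T_strike = (0.41/R)·(T_mash − T_grain) + T_mash
T_strike = (0.41/3.0)·(66.6 − 16.6) + 66.6

73.4333 °C


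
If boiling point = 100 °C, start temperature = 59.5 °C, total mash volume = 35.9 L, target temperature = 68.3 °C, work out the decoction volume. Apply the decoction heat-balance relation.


V_dec = V_total·(T_target − T_start)/(T_boil − T_start)
V_dec = 35.9·(68.3 − 59.5)/(100 − 59.5)

7.8005 L


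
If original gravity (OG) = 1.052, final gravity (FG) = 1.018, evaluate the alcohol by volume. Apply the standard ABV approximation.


ABV = (OG − FG) · 131.25
ABV = (1.052 − 1.018) · 131.25

4.4625 % ABV


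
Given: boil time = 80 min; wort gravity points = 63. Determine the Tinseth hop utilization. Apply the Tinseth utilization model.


U = 1.65·0.000125^(GP/1000) · (1 − e^(−0.04·t))/4.15
bigness = 1.65·0.000125^(63/1000) = 0.9367
boil_factor = (1 − e^(−0.04·80))/4.15 = 0.2311
U = 0.9367 · 0.2311

0.2165


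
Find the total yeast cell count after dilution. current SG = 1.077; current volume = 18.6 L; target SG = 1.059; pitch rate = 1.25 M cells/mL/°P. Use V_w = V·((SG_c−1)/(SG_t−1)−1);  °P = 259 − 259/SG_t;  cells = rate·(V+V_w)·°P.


V_w = 18.6·((1.077−1)/(1.059−1)−1) = 5.6746
V_final = 18.6 + 5.6746 = 24.2746
°P = 259 − 259/1.059 = 14.4297
cells = 1.25·24.2746·14.4297

437.8421 billion cells


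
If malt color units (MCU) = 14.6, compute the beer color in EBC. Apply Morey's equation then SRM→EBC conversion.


SRM = 1.4922·MCU^0.6859;  EBC = SRM·1.97
SRM = 1.4922·14.6^0.6859 = 9.3855
EBC = 9.3855·1.97

18.4894 EBC


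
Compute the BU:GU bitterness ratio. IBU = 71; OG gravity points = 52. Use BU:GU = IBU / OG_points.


BU:GU = 71 / 52

1.3654


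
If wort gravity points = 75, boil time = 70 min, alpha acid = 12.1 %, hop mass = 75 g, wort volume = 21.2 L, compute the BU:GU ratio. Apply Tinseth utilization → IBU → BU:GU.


U = 1.65·0.000125^(GP/1000)·(1−e^(−0.04t))/4.15;  IBU = (α/100)·m·U·1000/V;  BU:GU = IBU/GP
U = 1.65·0.000125^(75/1000)·(1−e^(−0.04·70))/4.15 = 0.1903
IBU = (12.1/100)·75·0.1903·1000/21.2 = 81.4645
BU:GU = 81.4645/75

1.0862


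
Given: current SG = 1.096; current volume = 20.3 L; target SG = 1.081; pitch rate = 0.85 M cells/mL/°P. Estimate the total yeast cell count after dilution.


V_w = V·((SG_c−1)/(SG_t−1)−1);  °P = 259 − 259/SG_t;  cells = rate·(V+V_w)·°P
V_w = 20.3·((1.096−1)/(1.081−1)−1) = 3.7593
V_final = 20.3 + 3.7593 = 24.0593
°P = 259 − 259/1.081 = 19.4070
cells = 0.85·24.0593·19.4070

396.8810 billion cells


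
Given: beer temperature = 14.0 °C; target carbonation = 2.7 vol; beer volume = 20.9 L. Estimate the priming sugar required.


residual = 14.695·(0.01821 + 0.09011·e^(−0.04·T));  sugar = (target − residual)·4.0·V
residual = 14.695·(0.01821 + 0.09011·e^(−0.04·14.0)) = 1.0240
sugar = (2.7 − 1.0240)·4.0·20.9

140.1160 g


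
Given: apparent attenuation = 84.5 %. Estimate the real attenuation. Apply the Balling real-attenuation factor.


RA = AA · 0.8192
RA = 84.5 · 0.8192

69.2224 %


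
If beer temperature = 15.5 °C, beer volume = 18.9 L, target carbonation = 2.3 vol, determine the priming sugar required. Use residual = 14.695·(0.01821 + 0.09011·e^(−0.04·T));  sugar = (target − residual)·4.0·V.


residual = 14.695·(0.01821 + 0.09011·e^(−0.04·15.5)) = 0.9799
sugar = (2.3 − 0.9799)·4.0·18.9

99.7978 g


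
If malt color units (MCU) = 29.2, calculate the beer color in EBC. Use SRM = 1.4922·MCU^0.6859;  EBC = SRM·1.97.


SRM = 1.4922·29.2^0.6859 = 15.0985
EBC = 15.0985·1.97

29.7440 EBC


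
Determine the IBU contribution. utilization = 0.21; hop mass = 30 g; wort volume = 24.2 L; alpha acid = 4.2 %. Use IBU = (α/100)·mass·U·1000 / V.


IBU = (4.2/100)·30·0.21·1000 / 24.2

10.9339 IBU


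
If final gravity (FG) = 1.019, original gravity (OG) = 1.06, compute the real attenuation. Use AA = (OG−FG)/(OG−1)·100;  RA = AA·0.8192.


AA = (1.06 − 1.019)/(1.06 − 1)·100 = 68.3333
RA = 68.3333·0.8192

55.9787 %


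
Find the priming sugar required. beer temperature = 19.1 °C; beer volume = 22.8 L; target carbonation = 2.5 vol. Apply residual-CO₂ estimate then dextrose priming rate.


residual = 14.695·(0.01821 + 0.09011·e^(−0.04·T));  sugar = (target − residual)·4.0·V
residual = 14.695·(0.01821 + 0.09011·e^(−0.04·19.1)) = 0.8844
sugar = (2.5 − 0.8844)·4.0·22.8

147.3434 g


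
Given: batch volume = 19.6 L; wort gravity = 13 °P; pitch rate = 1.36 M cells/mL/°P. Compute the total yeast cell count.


cells (billions) = rate · V_L · °P
cells = 1.36 · 19.6 · 13

346.5280 billion cells


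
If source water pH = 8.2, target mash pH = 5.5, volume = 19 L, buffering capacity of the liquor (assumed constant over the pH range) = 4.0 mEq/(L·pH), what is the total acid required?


acid = buffering capacity · (pH_source − pH_target) · V
acid = 4.0 · (8.2 − 5.5) · 19

205.2000 mEq


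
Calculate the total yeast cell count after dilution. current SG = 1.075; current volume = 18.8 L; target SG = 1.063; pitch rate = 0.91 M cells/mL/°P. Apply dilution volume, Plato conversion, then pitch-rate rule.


V_w = V·((SG_c−1)/(SG_t−1)−1);  °P = 259 − 259/SG_t;  cells = rate·(V+V_w)·°P
V_w = 18.8·((1.075−1)/(1.063−1)−1) = 3.5810
V_final = 18.8 + 3.5810 = 22.3810
°P = 259 − 259/1.063 = 15.3500
cells = 0.91·22.3810·15.3500

312.6274 billion cells


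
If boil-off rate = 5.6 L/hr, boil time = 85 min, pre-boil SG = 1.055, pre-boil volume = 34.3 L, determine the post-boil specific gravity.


V_post = V_pre − rate·(t/60);  SG_post = 1 + (SG_pre−1)·V_pre/V_post
V_post = 34.3 − 5.6·(85/60) = 26.3667
SG_post = 1 + (1.055 − 1)·34.3/26.3667

1.0715


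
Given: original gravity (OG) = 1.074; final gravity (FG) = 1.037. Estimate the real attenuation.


AA = (OG−FG)/(OG−1)·100;  RA = AA·0.8192
AA = (1.074 − 1.037)/(1.074 − 1)·100 = 50.0000
RA = 50.0000·0.8192

40.9600 %


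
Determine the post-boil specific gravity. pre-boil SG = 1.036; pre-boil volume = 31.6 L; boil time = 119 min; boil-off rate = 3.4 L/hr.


V_post = V_pre − rate·(t/60);  SG_post = 1 + (SG_pre−1)·V_pre/V_post
V_post = 31.6 − 3.4·(119/60) = 24.8567
SG_post = 1 + (1.036 − 1)·31.6/24.8567

1.0458


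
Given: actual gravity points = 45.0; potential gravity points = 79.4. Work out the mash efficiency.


efficiency = actual / potential × 100
efficiency = 45.0 / 79.4 × 100

56.6751 %


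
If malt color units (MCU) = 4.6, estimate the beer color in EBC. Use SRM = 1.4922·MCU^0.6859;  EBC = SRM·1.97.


SRM = 1.4922·4.6^0.6859 = 4.2502
EBC = 4.2502·1.97

8.3730 EBC


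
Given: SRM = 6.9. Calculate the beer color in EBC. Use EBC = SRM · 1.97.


EBC = 6.9 · 1.97

13.5930 EBC


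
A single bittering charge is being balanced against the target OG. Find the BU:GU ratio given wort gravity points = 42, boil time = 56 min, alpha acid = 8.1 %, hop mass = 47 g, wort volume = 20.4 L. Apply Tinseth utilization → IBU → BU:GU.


U = 1.65·0.000125^(GP/1000)·(1−e^(−0.04t))/4.15;  IBU = (α/100)·m·U·1000/V;  BU:GU = IBU/GP
U = 1.65·0.000125^(42/1000)·(1−e^(−0.04·56))/4.15 = 0.2436
IBU = (8.1/100)·47·0.2436·1000/20.4 = 45.4541
BU:GU = 45.4541/42

1.0822


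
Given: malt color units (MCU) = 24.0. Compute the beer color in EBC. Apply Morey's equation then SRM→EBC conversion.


SRM = 1.4922·MCU^0.6859;  EBC = SRM·1.97
SRM = 1.4922·24.0^0.6859 = 13.1982
EBC = 13.1982·1.97

26.0004 EBC


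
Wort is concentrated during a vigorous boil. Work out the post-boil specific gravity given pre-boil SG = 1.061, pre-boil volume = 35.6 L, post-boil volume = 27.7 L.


SG_post = 1 + (SG_pre − 1)·V_pre/V_post
pts_pre = (1.061 − 1)·1000 = 61.0000
pts_post = 61.0000·35.6/27.7 = 78.3971
SG_post = 1 + 78.3971/1000

1.0784


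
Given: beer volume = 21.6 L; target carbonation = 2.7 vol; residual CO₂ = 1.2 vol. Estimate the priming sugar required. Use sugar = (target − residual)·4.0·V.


sugar = (2.7 − 1.2)·4.0·21.6

129.6000 g


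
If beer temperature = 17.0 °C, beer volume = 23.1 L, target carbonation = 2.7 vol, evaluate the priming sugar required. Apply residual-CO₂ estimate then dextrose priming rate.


residual = 14.695·(0.01821 + 0.09011·e^(−0.04·T));  sugar = (target − residual)·4.0·V
residual = 14.695·(0.01821 + 0.09011·e^(−0.04·17.0)) = 0.9384
sugar = (2.7 − 0.9384)·4.0·23.1

162.7680 g


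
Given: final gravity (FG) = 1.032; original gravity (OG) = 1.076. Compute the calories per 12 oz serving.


ABW = (OG−FG)·131.25·0.79/FG;  °P = 259 − 259/SG (for OG→OE and FG→AE);  RE = 0.1808·OE + 0.8192·AE;  Cal = (6.9·ABW + 4·(RE−0.1))·FG·3.55
ABW = (1.076 − 1.032)·131.25·0.79/1.032 = 4.4208
OE = 259 − 259/1.076 = 18.2937 °P
AE = 259 − 259/1.032 = 8.0310 °P
RE = 0.1808·18.2937 + 0.8192·8.0310 = 9.8865 °P
Cal = (6.9·4.4208 + 4·(9.8865−0.1))·1.032·3.55

255.1676 kcal


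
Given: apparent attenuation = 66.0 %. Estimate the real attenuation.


RA = AA · 0.8192
RA = 66.0 · 0.8192

54.0672 %


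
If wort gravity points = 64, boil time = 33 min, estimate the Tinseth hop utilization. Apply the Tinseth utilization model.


U = 1.65·0.000125^(GP/1000) · (1 − e^(−0.04·t))/4.15
bigness = 1.65·0.000125^(64/1000) = 0.9283
boil_factor = (1 − e^(−0.04·33))/4.15 = 0.1766
U = 0.9283 · 0.1766

0.1639


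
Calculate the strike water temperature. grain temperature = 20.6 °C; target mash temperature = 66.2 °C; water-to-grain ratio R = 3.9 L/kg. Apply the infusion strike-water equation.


T_strike = (0.41/R)·(T_mash − T_grain) + T_mash
T_strike = (0.41/3.9)·(66.2 − 20.6) + 66.2

70.9938 °C


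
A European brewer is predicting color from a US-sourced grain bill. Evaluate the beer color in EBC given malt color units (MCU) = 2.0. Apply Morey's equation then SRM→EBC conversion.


SRM = 1.4922·MCU^0.6859;  EBC = SRM·1.97
SRM = 1.4922·2.0^0.6859 = 2.4005
EBC = 2.4005·1.97

4.7290 EBC


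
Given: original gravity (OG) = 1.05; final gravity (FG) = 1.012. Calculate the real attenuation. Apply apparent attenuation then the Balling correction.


AA = (OG−FG)/(OG−1)·100;  RA = AA·0.8192
AA = (1.05 − 1.012)/(1.05 − 1)·100 = 76.0000
RA = 76.0000·0.8192

62.2592 %


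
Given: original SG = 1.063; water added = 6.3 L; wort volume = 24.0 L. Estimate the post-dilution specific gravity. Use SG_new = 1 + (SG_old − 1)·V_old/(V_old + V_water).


pts = (1.063 − 1)·1000·24.0/(24.0 + 6.3) = 49.9010
SG_new = 1 + 49.9010/1000

1.0499


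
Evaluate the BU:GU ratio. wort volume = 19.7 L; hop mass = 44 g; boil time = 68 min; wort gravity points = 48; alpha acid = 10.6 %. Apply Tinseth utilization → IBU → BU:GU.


U = 1.65·0.000125^(GP/1000)·(1−e^(−0.04t))/4.15;  IBU = (α/100)·m·U·1000/V;  BU:GU = IBU/GP
U = 1.65·0.000125^(48/1000)·(1−e^(−0.04·68))/4.15 = 0.2413
IBU = (10.6/100)·44·0.2413·1000/19.7 = 57.1196
BU:GU = 57.1196/48

1.1900


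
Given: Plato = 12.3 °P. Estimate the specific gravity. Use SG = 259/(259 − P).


SG = 259/(259 − 12.3)

1.0499


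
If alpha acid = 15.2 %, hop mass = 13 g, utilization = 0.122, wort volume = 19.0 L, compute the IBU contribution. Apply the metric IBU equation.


IBU = (α/100)·mass·U·1000 / V
IBU = (15.2/100)·13·0.122·1000 / 19.0

12.6880 IBU


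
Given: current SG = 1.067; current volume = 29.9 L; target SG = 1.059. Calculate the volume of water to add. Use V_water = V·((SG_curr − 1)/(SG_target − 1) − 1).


V_water = 29.9·((1.067 − 1)/(1.059 − 1) − 1)

4.0542 L


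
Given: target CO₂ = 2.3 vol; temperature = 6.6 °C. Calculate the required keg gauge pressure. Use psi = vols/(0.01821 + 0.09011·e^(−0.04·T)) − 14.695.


psi = 2.3/(0.01821 + 0.09011·e^(−0.04·6.6)) − 14.695

11.6171 psi


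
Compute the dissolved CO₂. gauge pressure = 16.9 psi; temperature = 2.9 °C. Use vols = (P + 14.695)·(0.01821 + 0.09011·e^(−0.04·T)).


vols = (16.9 + 14.695)·(0.01821 + 0.09011·e^(−0.04·2.9))

3.1106 volumes


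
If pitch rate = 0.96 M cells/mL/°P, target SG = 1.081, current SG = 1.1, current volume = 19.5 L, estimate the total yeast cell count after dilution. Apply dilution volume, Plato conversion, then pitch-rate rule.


V_w = V·((SG_c−1)/(SG_t−1)−1);  °P = 259 − 259/SG_t;  cells = rate·(V+V_w)·°P
V_w = 19.5·((1.1−1)/(1.081−1)−1) = 4.5741
V_final = 19.5 + 4.5741 = 24.0741
°P = 259 − 259/1.081 = 19.4070
cells = 0.96·24.0741·19.4070

448.5180 billion cells


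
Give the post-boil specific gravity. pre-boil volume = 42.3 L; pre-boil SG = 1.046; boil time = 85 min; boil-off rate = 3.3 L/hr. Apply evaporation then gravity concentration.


V_post = V_pre − rate·(t/60);  SG_post = 1 + (SG_pre−1)·V_pre/V_post
V_post = 42.3 − 3.3·(85/60) = 37.6250
SG_post = 1 + (1.046 − 1)·42.3/37.6250

1.0517


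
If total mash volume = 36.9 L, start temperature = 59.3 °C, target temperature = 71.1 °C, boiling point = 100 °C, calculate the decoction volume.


V_dec = V_total·(T_target − T_start)/(T_boil − T_start)
V_dec = 36.9·(71.1 − 59.3)/(100 − 59.3)

10.6983 L


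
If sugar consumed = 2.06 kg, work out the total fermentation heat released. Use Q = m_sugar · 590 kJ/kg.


Q = 2.06 · 590

1215.4000 kJ


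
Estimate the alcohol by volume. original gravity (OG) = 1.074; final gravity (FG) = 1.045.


ABV = (OG − FG) · 131.25
ABV = (1.074 − 1.045) · 131.25

3.8063 % ABV


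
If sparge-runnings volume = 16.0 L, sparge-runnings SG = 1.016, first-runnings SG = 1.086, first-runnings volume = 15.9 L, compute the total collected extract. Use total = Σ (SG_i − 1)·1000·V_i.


first = (1.086 − 1)·1000·15.9 = 1367.4000
sparge = (1.016 − 1)·1000·16.0 = 256.0000
total = 1367.4000 + 256.0000

1623.4000 gravity·L


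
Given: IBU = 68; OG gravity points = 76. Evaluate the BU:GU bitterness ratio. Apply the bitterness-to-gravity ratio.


BU:GU = IBU / OG_points
BU:GU = 68 / 76

0.8947


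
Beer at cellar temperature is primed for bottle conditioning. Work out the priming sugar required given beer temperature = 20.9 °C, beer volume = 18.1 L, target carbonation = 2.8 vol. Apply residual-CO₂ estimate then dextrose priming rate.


residual = 14.695·(0.01821 + 0.09011·e^(−0.04·T));  sugar = (target − residual)·4.0·V
residual = 14.695·(0.01821 + 0.09011·e^(−0.04·20.9)) = 0.8415
sugar = (2.8 − 0.8415)·4.0·18.1

141.7922 g


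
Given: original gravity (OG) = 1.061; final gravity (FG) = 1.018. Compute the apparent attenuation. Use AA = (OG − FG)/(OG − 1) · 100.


AA = (1.061 − 1.018)/(1.061 − 1) · 100

70.4918 %


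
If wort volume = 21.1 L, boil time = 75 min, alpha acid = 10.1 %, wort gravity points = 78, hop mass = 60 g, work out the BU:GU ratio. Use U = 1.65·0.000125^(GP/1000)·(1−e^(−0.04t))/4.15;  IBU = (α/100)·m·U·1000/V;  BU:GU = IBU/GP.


U = 1.65·0.000125^(78/1000)·(1−e^(−0.04·75))/4.15 = 0.1874
IBU = (10.1/100)·60·0.1874·1000/21.1 = 53.8277
BU:GU = 53.8277/78

0.6901


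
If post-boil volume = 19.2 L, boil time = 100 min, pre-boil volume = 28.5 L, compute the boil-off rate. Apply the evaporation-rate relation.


rate = (V_pre − V_post) / (t_min/60)
rate = (28.5 − 19.2) / (100/60)

5.5800 L/hr


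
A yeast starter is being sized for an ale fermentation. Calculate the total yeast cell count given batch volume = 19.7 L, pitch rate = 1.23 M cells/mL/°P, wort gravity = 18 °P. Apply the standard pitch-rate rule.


cells (billions) = rate · V_L · °P
cells = 1.23 · 19.7 · 18

436.1580 billion cells


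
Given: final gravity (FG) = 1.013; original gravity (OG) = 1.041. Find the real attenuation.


AA = (OG−FG)/(OG−1)·100;  RA = AA·0.8192
AA = (1.041 − 1.013)/(1.041 − 1)·100 = 68.2927
RA = 68.2927·0.8192

55.9454 %


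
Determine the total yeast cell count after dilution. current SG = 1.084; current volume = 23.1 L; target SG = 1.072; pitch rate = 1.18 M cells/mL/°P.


V_w = V·((SG_c−1)/(SG_t−1)−1);  °P = 259 − 259/SG_t;  cells = rate·(V+V_w)·°P
V_w = 23.1·((1.084−1)/(1.072−1)−1) = 3.8500
V_final = 23.1 + 3.8500 = 26.9500
°P = 259 − 259/1.072 = 17.3955
cells = 1.18·26.9500·17.3955

553.1950 billion cells


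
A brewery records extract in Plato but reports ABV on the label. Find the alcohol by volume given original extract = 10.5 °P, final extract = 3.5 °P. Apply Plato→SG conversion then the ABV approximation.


SG = 259/(259 − P);  ABV = (OG − FG)·131.25
OG = 259/(259 − 10.5) = 1.0423
FG = 259/(259 − 3.5) = 1.0137
ABV = (1.0423 − 1.0137)·131.25

3.7478 % ABV


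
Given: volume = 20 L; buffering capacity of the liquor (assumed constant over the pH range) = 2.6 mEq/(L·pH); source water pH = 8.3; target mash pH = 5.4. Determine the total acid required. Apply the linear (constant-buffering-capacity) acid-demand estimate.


acid = buffering capacity · (pH_source − pH_target) · V
acid = 2.6 · (8.3 − 5.4) · 20

150.8000 mEq


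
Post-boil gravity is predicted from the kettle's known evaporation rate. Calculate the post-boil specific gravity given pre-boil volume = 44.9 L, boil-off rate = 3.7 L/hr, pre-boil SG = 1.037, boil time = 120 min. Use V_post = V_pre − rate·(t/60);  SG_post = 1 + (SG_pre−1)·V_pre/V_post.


V_post = 44.9 − 3.7·(120/60) = 37.5000
SG_post = 1 + (1.037 − 1)·44.9/37.5000

1.0443


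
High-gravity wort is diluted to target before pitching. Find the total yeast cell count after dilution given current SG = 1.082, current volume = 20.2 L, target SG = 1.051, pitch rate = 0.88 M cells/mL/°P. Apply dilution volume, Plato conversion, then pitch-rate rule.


V_w = V·((SG_c−1)/(SG_t−1)−1);  °P = 259 − 259/SG_t;  cells = rate·(V+V_w)·°P
V_w = 20.2·((1.082−1)/(1.051−1)−1) = 12.2784
V_final = 20.2 + 12.2784 = 32.4784
°P = 259 − 259/1.051 = 12.5680
cells = 0.88·32.4784·12.5680

359.2071 billion cells


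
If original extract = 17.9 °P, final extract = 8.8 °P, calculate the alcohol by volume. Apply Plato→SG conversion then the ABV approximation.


SG = 259/(259 − P);  ABV = (OG − FG)·131.25
OG = 259/(259 − 17.9) = 1.0742
FG = 259/(259 − 8.8) = 1.0352
ABV = (1.0742 − 1.0352)·131.25

5.1281 % ABV


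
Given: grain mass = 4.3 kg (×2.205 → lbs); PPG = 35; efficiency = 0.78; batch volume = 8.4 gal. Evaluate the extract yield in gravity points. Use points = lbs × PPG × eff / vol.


lbs = 4.3 × 2.205 = 9.4815
points = 9.4815 × 35 × 0.78 / 8.4

30.8149 points
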